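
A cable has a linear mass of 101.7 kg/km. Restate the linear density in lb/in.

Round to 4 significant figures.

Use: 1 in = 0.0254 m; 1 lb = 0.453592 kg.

101.7 kg/km ÷ 1000 m/km = 0.1017 kg/m
0.1017 kg/m ÷ 0.453592 kg/lb × 0.0254 m/in = 0.00569494 lb/in

0.005695 lb/in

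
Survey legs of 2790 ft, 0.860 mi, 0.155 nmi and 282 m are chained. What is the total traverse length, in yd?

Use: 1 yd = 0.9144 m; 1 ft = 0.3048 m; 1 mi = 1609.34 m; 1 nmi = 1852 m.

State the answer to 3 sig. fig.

3070 yd

2790 ft × 0.3048 = 850.392 m
0.860 mi × 1609.34 = 1384.03 m
0.155 nmi × 1852 = 287.06 m
282 m (already m)
Combined: 850.392 + 1384.03 + 287.06 + 282 = 2803.48 m
In yd: 2803.48 / 0.9144 = 3065.92 yd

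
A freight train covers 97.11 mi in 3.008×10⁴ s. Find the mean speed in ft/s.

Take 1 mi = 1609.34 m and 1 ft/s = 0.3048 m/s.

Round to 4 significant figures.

97.11 mi × 1609.34 → 156283 m
v = d / t = 156283 m / 30080 s = 5.19558 m/s
5.19558 m/s ÷ (0.3048 m/s/ft/s) = 17.0459 ft/s

17.05 ft/s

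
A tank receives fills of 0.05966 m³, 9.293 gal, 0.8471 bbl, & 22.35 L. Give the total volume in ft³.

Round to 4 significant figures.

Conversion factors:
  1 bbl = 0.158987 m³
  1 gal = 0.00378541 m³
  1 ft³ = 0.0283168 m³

8.895 ft³

0.05966 m³ (already m³)
9.293 gal × 0.00378541 = 0.0351778 m³
0.8471 bbl × 0.158987 = 0.134678 m³
22.35 L × 0.001 = 0.02235 m³
Sum: 0.05966 + 0.0351778 + 0.134678 + 0.02235 = 0.251866 m³
In ft³: 0.251866 / 0.0283168 = 8.89458 ft³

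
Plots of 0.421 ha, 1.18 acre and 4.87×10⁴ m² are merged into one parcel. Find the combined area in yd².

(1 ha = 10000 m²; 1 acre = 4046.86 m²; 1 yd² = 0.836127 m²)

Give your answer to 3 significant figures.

6.90×10⁴ yd²

0.421 ha × 10000 = 4210 m²
1.18 acre × 4046.86 = 4775.29 m²
4.87×10⁴ m² (already m²)
Total: 4210 + 4775.29 + 48700 = 57685.3 m²
In yd²: 57685.3 / 0.836127 = 68991.1 yd²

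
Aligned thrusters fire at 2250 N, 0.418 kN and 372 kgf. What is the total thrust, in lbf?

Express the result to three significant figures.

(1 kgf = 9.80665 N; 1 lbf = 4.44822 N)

2250 N (already N)
0.418 kN × 1000 = 418 N
372 kgf × 9.80665 = 3648.07 N
Combined: 2250 + 418 + 3648.07 = 6316.07 N
In lbf: 6316.07 / 4.44822 = 1419.91 lbf

1420 lbf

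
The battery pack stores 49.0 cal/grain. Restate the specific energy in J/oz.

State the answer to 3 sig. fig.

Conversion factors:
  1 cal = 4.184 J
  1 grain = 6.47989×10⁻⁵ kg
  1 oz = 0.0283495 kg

49.0 cal/grain × 4.184 J/cal ÷ 6.47989×10⁻⁵ kg/grain = 3.16388×10⁶ J/kg
3.16388×10⁶ J/kg × 0.0283495 kg/oz = 89694.4 J/oz

8.97×10⁴ J/oz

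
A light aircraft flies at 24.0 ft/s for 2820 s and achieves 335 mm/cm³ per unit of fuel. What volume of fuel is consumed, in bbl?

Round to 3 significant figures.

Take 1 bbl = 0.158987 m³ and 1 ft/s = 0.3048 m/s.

24.0 ft/s → 7.3152 m/s
d = v × t = 7.3152 × 2820 = 20628.9 m
335 mm/cm³ → 335000 m/m³
V = d / (distance per unit fuel) = 20628.9 / 335000 = 0.0615788 m³
In bbl: 0.0615788 / 0.158987 = 0.38732 bbl

0.387 bbl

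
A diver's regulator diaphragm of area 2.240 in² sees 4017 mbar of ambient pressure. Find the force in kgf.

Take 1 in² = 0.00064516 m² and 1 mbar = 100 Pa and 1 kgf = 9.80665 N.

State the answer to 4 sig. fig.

59.20 kgf

4017 mbar × 100 = 401700 Pa
2.240 in² × 0.00064516 = 0.00144516 m²
F = P × A = 401700 Pa × 0.00144516 m² = 580.521 N
580.521 N ÷ (9.80665 N/kgf) = 59.1967 kgf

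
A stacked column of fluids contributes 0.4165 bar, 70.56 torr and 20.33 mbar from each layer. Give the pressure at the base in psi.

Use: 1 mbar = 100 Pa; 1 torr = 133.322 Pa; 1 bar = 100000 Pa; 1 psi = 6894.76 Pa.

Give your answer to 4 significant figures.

7.700 psi

0.4165 bar × 100000 → 41650 Pa
70.56 torr × 133.322 → 9407.2 Pa
20.33 mbar × 100 → 2033 Pa
Total: 41650 + 9407.2 + 2033 = 53090.2 Pa
In psi: 53090.2 / 6894.76 = 7.70008 psi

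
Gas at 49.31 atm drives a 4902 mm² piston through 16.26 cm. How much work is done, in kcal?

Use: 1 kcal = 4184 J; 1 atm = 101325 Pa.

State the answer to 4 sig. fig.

0.9518 kcal

49.31 atm → 4.99634×10⁶ Pa
4902 mm² → 0.004902 m²
F = P × A = 4.99634×10⁶ × 0.004902 = 24492.1 N
16.26 cm → 0.1626 m
W = F × d = 24492.1 × 0.1626 = 3982.42 J
In kcal: 3982.42 / 4184 = 0.951821 kcal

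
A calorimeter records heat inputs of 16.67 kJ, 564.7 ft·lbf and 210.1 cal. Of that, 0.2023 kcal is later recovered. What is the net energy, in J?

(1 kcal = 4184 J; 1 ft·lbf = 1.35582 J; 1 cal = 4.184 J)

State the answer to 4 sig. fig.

16.67 kJ × 1000 = 16670 J
564.7 ft·lbf × 1.35582 = 765.632 J
210.1 cal × 4.184 = 879.058 J
0.2023 kcal × 4184 = 846.423 J
Result: 16670 + 765.632 + 879.058 − 846.423 = 17468.3 J

1.747×10⁴ J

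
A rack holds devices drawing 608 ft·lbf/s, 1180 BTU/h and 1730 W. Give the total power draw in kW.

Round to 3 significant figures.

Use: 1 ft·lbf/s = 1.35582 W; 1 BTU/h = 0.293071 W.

2.90 kW

608 ft·lbf/s × 1.35582 → 824.339 W
1180 BTU/h × 0.293071 → 345.824 W
1730 W (already W)
Combined: 824.339 + 345.824 + 1730 = 2900.16 W
In kW: 2900.16 / 1000 = 2.90016 kW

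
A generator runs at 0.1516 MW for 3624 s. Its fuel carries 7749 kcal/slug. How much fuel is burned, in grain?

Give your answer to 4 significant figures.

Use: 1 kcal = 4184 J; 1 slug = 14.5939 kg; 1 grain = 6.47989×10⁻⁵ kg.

3.816×10⁶ grain

0.1516 MW → 151600 W
E = P × t = 151600 × 3624 = 5.49398×10⁸ J
7749 kcal/slug → 2.2216×10⁶ J/kg
m = E / e_s = 5.49398×10⁸ / 2.2216×10⁶ = 247.298 kg
In grain: 247.298 / 6.47989×10⁻⁵ = 3.81639×10⁶ grain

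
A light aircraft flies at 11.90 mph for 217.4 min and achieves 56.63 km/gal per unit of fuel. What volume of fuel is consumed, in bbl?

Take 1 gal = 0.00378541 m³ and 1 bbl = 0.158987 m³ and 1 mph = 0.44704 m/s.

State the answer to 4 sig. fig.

11.90 mph → 5.31978 m/s
217.4 min → 13044 s
d = v × t = 5.31978 × 13044 = 69391.2 m
56.63 km/gal → 1.49601×10⁷ m/m³
V = d / (distance per unit fuel) = 69391.2 / 1.49601×10⁷ = 0.00463842 m³
In bbl: 0.00463842 / 0.158987 = 0.0291748 bbl

0.02917 bbl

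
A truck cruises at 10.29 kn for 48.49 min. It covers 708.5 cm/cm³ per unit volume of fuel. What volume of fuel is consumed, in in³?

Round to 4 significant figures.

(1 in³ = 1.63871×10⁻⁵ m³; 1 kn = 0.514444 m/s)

132.7 in³

10.29 kn → 5.29363 m/s
48.49 min → 2909.4 s
d = v × t = 5.29363 × 2909.4 = 15401.3 m
708.5 cm/cm³ → 7.085×10⁶ m/m³
V = d / (distance per unit fuel) = 15401.3 / 7.085×10⁶ = 0.00217379 m³
In in³: 0.00217379 / 1.63871×10⁻⁵ = 132.653 in³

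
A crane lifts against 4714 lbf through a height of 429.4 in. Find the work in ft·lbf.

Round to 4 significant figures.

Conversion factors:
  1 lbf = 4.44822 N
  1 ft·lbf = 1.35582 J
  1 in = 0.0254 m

4714 lbf × 4.44822 = 20968.9 N
429.4 in × 0.0254 = 10.9068 m
W = F × d = 20968.9 N × 10.9068 m = 228704 J
228704 J ÷ (1.35582 J/ft·lbf) = 168683 ft·lbf

1.687×10⁵ ft·lbf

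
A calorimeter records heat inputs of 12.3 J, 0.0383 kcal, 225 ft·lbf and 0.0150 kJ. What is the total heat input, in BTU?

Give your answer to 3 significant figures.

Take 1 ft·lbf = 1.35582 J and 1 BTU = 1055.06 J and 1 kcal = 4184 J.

0.467 BTU

12.3 J (already J)
0.0383 kcal × 4184 → 160.247 J
225 ft·lbf × 1.35582 → 305.06 J
0.0150 kJ × 1000 → 15 J
Total: 12.3 + 160.247 + 305.06 + 15 = 492.607 J
In BTU: 492.607 / 1055.06 = 0.4669 BTU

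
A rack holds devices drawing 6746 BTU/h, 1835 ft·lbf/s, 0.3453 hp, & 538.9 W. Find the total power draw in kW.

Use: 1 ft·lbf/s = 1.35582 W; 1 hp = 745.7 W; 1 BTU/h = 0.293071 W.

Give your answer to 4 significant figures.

5.261 kW

6746 BTU/h × 0.293071 = 1977.06 W
1835 ft·lbf/s × 1.35582 = 2487.93 W
0.3453 hp × 745.7 = 257.49 W
538.9 W (already W)
Sum: 1977.06 + 2487.93 + 257.49 + 538.9 = 5261.38 W
In kW: 5261.38 / 1000 = 5.26138 kW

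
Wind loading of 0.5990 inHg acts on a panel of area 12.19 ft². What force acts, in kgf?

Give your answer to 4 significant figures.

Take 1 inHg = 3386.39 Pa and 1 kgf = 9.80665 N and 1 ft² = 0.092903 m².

0.5990 inHg × 3386.39 = 2028.45 Pa
12.19 ft² × 0.092903 = 1.13249 m²
F = P × A = 2028.45 Pa × 1.13249 m² = 2297.2 N
2297.2 N ÷ (9.80665 N/kgf) = 234.249 kgf

234.2 kgf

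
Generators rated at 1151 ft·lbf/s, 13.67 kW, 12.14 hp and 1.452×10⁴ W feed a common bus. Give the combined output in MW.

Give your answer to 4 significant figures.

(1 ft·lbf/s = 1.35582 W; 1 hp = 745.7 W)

1151 ft·lbf/s × 1.35582 = 1560.55 W
13.67 kW × 1000 = 13670 W
12.14 hp × 745.7 = 9052.8 W
1.452×10⁴ W (already W)
Total: 1560.55 + 13670 + 9052.8 + 14520 = 38803.4 W
In MW: 38803.4 / 1000000 = 0.0388034 MW

0.03880 MW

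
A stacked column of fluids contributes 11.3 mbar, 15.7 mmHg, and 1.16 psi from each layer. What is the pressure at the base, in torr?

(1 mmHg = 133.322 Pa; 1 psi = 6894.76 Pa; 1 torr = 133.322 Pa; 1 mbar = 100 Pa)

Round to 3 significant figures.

11.3 mbar × 100 → 1130 Pa
15.7 mmHg × 133.322 → 2093.16 Pa
1.16 psi × 6894.76 → 7997.92 Pa
Total: 1130 + 2093.16 + 7997.92 = 11221.1 Pa
In torr: 11221.1 / 133.322 = 84.1654 torr

84.2 torr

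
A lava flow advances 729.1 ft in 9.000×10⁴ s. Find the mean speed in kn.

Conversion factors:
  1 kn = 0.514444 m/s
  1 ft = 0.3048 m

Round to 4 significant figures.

0.004800 kn

729.1 ft × 0.3048 → 222.23 m
v = d / t = 222.23 m / 90000 s = 0.00246922 m/s
0.00246922 m/s ÷ (0.514444 m/s/kn) = 0.00479978 kn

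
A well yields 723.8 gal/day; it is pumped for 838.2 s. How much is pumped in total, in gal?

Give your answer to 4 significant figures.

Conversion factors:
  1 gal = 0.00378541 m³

723.8 gal/day → 3.17116×10⁻⁵ m³/s
V = Q × t = 3.17116×10⁻⁵ × 838.2 = 0.0265807 m³
In gal: 0.0265807 / 0.00378541 = 7.02188 gal

7.022 gal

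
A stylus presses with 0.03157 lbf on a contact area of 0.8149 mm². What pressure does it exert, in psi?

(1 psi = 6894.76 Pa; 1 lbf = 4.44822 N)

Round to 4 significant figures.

0.03157 lbf × 4.44822 → 0.14043 N
0.8149 mm² × 10⁻⁶ → 8.149×10⁻⁷ m²
P = F / A = 0.14043 N / 8.149×10⁻⁷ m² = 172328 Pa
172328 Pa ÷ (6894.76 Pa/psi) = 24.9941 psi

24.99 psi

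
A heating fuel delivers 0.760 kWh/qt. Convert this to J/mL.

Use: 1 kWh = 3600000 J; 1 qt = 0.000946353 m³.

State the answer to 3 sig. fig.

0.760 kWh/qt × 3600000 J/kWh ÷ 0.000946353 m³/qt = 2.8911×10⁹ J/m³
2.8911×10⁹ J/m³ × 10⁻⁶ m³/mL = 2891.1 J/mL

2890 J/mL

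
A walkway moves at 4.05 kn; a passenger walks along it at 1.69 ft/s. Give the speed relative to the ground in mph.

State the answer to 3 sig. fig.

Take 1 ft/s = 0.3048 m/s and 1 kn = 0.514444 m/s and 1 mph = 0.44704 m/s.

4.05 kn × 0.514444 = 2.0835 m/s
1.69 ft/s × 0.3048 = 0.515112 m/s
Total: 2.0835 + 0.515112 = 2.59861 m/s
In mph: 2.59861 / 0.44704 = 5.81293 mph

5.81 mph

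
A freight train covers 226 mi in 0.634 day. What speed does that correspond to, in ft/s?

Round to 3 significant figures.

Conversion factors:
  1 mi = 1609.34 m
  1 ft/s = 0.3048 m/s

226 mi × 1609.34 → 363711 m
0.634 day × 86400 → 54777.6 s
v = d / t = 363711 m / 54777.6 s = 6.63978 m/s
6.63978 m/s ÷ (0.3048 m/s/ft/s) = 21.7841 ft/s

21.8 ft/s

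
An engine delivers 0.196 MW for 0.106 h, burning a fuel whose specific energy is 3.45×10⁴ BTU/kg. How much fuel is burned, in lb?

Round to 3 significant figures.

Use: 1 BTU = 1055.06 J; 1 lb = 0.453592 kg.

4.53 lb

0.196 MW → 196000 W
0.106 h → 381.6 s
E = P × t = 196000 × 381.6 = 7.47936×10⁷ J
3.45×10⁴ BTU/kg → 3.63996×10⁷ J/kg
m = E / e_s = 7.47936×10⁷ / 3.63996×10⁷ = 2.05479 kg
In lb: 2.05479 / 0.453592 = 4.53004 lb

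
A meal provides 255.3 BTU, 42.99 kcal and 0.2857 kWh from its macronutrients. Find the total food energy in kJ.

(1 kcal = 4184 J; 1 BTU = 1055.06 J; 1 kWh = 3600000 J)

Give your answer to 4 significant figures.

1478 kJ

255.3 BTU × 1055.06 = 269357 J
42.99 kcal × 4184 = 179870 J
0.2857 kWh × 3600000 = 1.02852×10⁶ J
Combined: 269357 + 179870 + 1.02852×10⁶ = 1.47775×10⁶ J
In kJ: 1.47775×10⁶ / 1000 = 1477.75 kJ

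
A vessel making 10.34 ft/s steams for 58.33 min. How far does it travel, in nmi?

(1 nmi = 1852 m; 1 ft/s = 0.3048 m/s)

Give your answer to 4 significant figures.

10.34 ft/s × 0.3048 = 3.15163 m/s
58.33 min × 60 = 3499.8 s
d = v × t = 3.15163 m/s × 3499.8 s = 11030.1 m
11030.1 m ÷ (1852 m/nmi) = 5.95578 nmi

5.956 nmi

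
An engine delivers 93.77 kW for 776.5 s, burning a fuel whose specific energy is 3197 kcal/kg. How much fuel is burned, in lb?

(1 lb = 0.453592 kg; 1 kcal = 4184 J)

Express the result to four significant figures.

12.00 lb

93.77 kW → 93770 W
E = P × t = 93770 × 776.5 = 7.28124×10⁷ J
3197 kcal/kg → 1.33762×10⁷ J/kg
m = E / e_s = 7.28124×10⁷ / 1.33762×10⁷ = 5.44343 kg
In lb: 5.44343 / 0.453592 = 12.0007 lb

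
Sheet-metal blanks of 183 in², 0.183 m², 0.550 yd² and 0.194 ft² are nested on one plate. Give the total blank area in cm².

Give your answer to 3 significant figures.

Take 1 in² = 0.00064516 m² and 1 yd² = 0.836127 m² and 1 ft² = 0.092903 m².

7790 cm²

183 in² × 0.00064516 = 0.118064 m²
0.183 m² (already m²)
0.550 yd² × 0.836127 = 0.45987 m²
0.194 ft² × 0.092903 = 0.0180232 m²
Sum: 0.118064 + 0.183 + 0.45987 + 0.0180232 = 0.778957 m²
In cm²: 0.778957 / 0.0001 = 7789.57 cm²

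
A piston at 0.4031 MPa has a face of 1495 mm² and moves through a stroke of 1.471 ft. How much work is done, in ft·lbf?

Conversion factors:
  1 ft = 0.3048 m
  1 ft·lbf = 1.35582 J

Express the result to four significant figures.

199.3 ft·lbf

0.4031 MPa → 403100 Pa
1495 mm² → 0.001495 m²
F = P × A = 403100 × 0.001495 = 602.634 N
1.471 ft → 0.448361 m
W = F × d = 602.634 × 0.448361 = 270.198 J
In ft·lbf: 270.198 / 1.35582 = 199.288 ft·lbf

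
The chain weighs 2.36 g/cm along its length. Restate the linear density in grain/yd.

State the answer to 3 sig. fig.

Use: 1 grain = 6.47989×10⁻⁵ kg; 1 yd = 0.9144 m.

2.36 g/cm × 0.001 kg/g ÷ 0.01 m/cm = 0.236 kg/m
0.236 kg/m ÷ 6.47989×10⁻⁵ kg/grain × 0.9144 m/yd = 3330.28 grain/yd

3330 grain/yd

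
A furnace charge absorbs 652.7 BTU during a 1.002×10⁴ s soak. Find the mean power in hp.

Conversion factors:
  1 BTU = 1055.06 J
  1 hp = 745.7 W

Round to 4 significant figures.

0.09216 hp

652.7 BTU × 1055.06 → 688638 J
P = E / t = 688638 J / 10020 s = 68.7263 W
68.7263 W ÷ (745.7 W/hp) = 0.0921635 hp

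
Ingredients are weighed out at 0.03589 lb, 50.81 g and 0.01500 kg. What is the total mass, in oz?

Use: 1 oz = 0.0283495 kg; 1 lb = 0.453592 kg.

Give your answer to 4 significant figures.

2.896 oz

0.03589 lb × 0.453592 → 0.0162794 kg
50.81 g × 0.001 → 0.05081 kg
0.01500 kg (already kg)
Combined: 0.0162794 + 0.05081 + 0.015 = 0.0820894 kg
In oz: 0.0820894 / 0.0283495 = 2.89562 oz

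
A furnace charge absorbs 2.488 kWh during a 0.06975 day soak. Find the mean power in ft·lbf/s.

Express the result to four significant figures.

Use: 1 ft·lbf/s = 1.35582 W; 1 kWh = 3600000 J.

2.488 kWh × 3600000 = 8.9568×10⁶ J
0.06975 day × 86400 = 6026.4 s
P = E / t = 8.9568×10⁶ J / 6026.4 s = 1486.26 W
1486.26 W ÷ (1.35582 W/ft·lbf/s) = 1096.21 ft·lbf/s

1096 ft·lbf/s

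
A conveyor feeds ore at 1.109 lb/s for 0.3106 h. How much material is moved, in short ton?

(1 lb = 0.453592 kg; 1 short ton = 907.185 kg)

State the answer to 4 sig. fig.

1.109 lb/s → 0.503034 kg/s
0.3106 h → 1118.16 s
m = ṁ × t = 0.503034 × 1118.16 = 562.472 kg
In short ton: 562.472 / 907.185 = 0.620019 short ton

0.6200 short ton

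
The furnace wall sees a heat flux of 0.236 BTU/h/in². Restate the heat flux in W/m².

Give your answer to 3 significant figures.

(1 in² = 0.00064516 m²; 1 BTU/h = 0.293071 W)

0.236 BTU/h/in² × 0.293071 W/BTU/h ÷ 0.00064516 m²/in² = 107.206 W/m²
107.206 W/m²  = 107.206 W/m²

107 W/m²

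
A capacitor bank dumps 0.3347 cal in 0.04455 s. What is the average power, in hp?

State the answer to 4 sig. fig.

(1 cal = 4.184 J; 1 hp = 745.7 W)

0.3347 cal × 4.184 = 1.40038 J
P = E / t = 1.40038 J / 0.04455 s = 31.4339 W
31.4339 W ÷ (745.7 W/hp) = 0.0421535 hp

0.04215 hp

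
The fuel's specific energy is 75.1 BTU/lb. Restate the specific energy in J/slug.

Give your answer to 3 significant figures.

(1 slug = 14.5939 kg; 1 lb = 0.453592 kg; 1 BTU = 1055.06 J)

2.55×10⁶ J/slug

75.1 BTU/lb × 1055.06 J/BTU ÷ 0.453592 kg/lb = 174683 J/kg
174683 J/kg × 14.5939 kg/slug = 2.54931×10⁶ J/slug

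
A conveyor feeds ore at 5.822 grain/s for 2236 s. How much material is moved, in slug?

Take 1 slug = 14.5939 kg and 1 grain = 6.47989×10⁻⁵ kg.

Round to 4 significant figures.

5.822 grain/s → 3.77259×10⁻⁴ kg/s
m = ṁ × t = 3.77259×10⁻⁴ × 2236 = 0.843551 kg
In slug: 0.843551 / 14.5939 = 0.0578016 slug

0.05780 slug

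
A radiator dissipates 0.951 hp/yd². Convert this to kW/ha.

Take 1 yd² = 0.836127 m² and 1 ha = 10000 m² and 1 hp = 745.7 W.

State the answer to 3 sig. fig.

0.951 hp/yd² × 745.7 W/hp ÷ 0.836127 m²/yd² = 848.15 W/m²
848.15 W/m² ÷ 1000 W/kW × 10000 m²/ha = 8481.5 kW/ha

8480 kW/ha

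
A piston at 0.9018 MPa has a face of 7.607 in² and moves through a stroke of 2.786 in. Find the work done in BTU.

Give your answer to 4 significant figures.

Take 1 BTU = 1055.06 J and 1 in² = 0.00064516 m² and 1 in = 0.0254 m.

0.2968 BTU

0.9018 MPa → 901800 Pa
7.607 in² → 0.00490773 m²
F = P × A = 901800 × 0.00490773 = 4425.79 N
2.786 in → 0.0707644 m
W = F × d = 4425.79 × 0.0707644 = 313.188 J
In BTU: 313.188 / 1055.06 = 0.296844 BTU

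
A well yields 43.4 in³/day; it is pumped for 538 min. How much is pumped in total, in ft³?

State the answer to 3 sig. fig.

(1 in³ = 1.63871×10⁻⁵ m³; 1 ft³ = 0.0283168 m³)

43.4 in³/day → 8.23148×10⁻⁹ m³/s
538 min → 32280 s
V = Q × t = 8.23148×10⁻⁹ × 32280 = 2.65712×10⁻⁴ m³
In ft³: 2.65712×10⁻⁴ / 0.0283168 = 0.00938355 ft³

0.00938 ft³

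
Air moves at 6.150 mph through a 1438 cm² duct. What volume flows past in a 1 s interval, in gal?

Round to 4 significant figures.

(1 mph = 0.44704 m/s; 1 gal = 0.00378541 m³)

104.4 gal

6.150 mph × 0.44704 = 2.7493 m/s
1438 cm² × 0.0001 = 0.1438 m²
V = v × A × t = 2.7493 m/s × 0.1438 m² × 1 s = 0.395349 m³
0.395349 m³ ÷ (0.00378541 m³/gal) = 104.44 gal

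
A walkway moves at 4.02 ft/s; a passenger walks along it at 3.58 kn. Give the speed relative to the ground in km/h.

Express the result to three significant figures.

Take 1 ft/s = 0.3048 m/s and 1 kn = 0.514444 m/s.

11.0 km/h

4.02 ft/s × 0.3048 → 1.2253 m/s
3.58 kn × 0.514444 → 1.84171 m/s
Combined: 1.2253 + 1.84171 = 3.06701 m/s
In km/h: 3.06701 / (1/3.6) = 11.0412 km/h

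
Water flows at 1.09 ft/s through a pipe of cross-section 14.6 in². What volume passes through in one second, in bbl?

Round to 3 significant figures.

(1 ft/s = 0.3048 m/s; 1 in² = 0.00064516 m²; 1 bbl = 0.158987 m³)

0.0197 bbl

1.09 ft/s × 0.3048 → 0.332232 m/s
14.6 in² × 0.00064516 → 0.00941934 m²
V = v × A × t = 0.332232 m/s × 0.00941934 m² × 1 s = 0.00312941 m³
0.00312941 m³ ÷ (0.158987 m³/bbl) = 0.0196834 bbl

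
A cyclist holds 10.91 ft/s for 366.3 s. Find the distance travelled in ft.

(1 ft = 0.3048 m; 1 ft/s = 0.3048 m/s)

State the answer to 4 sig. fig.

10.91 ft/s × 0.3048 = 3.32537 m/s
d = v × t = 3.32537 m/s × 366.3 s = 1218.08 m
1218.08 m ÷ (0.3048 m/ft) = 3996.33 ft

3996 ft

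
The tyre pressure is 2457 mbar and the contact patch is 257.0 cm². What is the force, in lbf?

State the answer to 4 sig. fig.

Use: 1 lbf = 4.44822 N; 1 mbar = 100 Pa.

1420 lbf

2457 mbar × 100 → 245700 Pa
257.0 cm² × 0.0001 → 0.0257 m²
F = P × A = 245700 Pa × 0.0257 m² = 6314.49 N
6314.49 N ÷ (4.44822 N/lbf) = 1419.55 lbf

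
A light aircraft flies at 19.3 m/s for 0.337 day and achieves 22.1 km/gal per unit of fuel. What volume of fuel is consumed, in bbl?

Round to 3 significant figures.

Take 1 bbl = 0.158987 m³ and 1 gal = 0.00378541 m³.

0.337 day → 29116.8 s
d = v × t = 19.3 × 29116.8 = 561954 m
22.1 km/gal → 5.83821×10⁶ m/m³
V = d / (distance per unit fuel) = 561954 / 5.83821×10⁶ = 0.0962545 m³
In bbl: 0.0962545 / 0.158987 = 0.605424 bbl

0.605 bbl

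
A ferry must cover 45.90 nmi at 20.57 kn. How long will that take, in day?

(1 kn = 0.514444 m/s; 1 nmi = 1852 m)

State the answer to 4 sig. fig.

45.90 nmi × 1852 = 85006.8 m
20.57 kn × 0.514444 = 10.5821 m/s
t = d / v = 85006.8 m / 10.5821 m/s = 8033.07 s
8033.07 s ÷ (86400 s/day) = 0.0929753 day

0.09298 day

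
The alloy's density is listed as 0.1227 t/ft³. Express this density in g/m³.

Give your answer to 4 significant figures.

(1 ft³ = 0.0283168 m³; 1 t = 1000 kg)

4.333×10⁶ g/m³

0.1227 t/ft³ × 1000 kg/t ÷ 0.0283168 m³/ft³ = 4333.12 kg/m³
4333.12 kg/m³ ÷ 0.001 kg/g = 4.33312×10⁶ g/m³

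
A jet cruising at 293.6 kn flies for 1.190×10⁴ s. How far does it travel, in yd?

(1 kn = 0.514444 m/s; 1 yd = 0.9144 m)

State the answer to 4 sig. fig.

293.6 kn × 0.514444 = 151.041 m/s
d = v × t = 151.041 m/s × 11900 s = 1.79739×10⁶ m
1.79739×10⁶ m ÷ (0.9144 m/yd) = 1.96565×10⁶ yd

1.966×10⁶ yd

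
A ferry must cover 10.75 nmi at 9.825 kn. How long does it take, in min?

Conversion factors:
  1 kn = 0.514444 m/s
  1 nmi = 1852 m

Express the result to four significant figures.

65.65 min

10.75 nmi × 1852 → 19909 m
9.825 kn × 0.514444 → 5.05441 m/s
t = d / v = 19909 m / 5.05441 m/s = 3938.94 s
3938.94 s ÷ (60 s/min) = 65.649 min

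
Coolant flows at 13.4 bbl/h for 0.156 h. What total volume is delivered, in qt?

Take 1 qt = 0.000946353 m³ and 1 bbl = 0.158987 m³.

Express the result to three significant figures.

351 qt

13.4 bbl/h → 5.91785×10⁻⁴ m³/s
0.156 h → 561.6 s
V = Q × t = 5.91785×10⁻⁴ × 561.6 = 0.332346 m³
In qt: 0.332346 / 0.000946353 = 351.186 qt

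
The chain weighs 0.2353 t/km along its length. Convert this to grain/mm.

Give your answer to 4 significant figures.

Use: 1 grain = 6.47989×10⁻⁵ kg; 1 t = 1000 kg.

0.2353 t/km × 1000 kg/t ÷ 1000 m/km = 0.2353 kg/m
0.2353 kg/m ÷ 6.47989×10⁻⁵ kg/grain × 0.001 m/mm = 3.63123 grain/mm

3.631 grain/mm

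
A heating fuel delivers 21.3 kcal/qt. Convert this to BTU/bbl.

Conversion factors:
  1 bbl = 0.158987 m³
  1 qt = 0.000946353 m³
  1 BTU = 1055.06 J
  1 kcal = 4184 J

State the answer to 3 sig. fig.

1.42×10⁴ BTU/bbl

21.3 kcal/qt × 4184 J/kcal ÷ 0.000946353 m³/qt = 9.41712×10⁷ J/m³
9.41712×10⁷ J/m³ ÷ 1055.06 J/BTU × 0.158987 m³/bbl = 14190.7 BTU/bbl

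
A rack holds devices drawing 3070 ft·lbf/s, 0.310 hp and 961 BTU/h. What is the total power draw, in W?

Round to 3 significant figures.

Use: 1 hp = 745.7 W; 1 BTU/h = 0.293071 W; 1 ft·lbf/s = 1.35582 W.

3070 ft·lbf/s × 1.35582 = 4162.37 W
0.310 hp × 745.7 = 231.167 W
961 BTU/h × 0.293071 = 281.641 W
Total: 4162.37 + 231.167 + 281.641 = 4675.18 W

4680 W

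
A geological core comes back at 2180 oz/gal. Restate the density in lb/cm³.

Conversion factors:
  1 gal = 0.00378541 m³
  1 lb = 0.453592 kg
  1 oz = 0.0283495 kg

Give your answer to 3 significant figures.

2180 oz/gal × 0.0283495 kg/oz ÷ 0.00378541 m³/gal = 16326.3 kg/m³
16326.3 kg/m³ ÷ 0.453592 kg/lb × 10⁻⁶ m³/cm³ = 0.0359934 lb/cm³

0.0360 lb/cm³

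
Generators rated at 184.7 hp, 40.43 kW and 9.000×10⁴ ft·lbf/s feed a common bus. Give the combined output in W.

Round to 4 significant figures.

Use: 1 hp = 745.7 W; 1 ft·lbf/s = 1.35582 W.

184.7 hp × 745.7 → 137731 W
40.43 kW × 1000 → 40430 W
9.000×10⁴ ft·lbf/s × 1.35582 → 122024 W
Total: 137731 + 40430 + 122024 = 300185 W

3.002×10⁵ W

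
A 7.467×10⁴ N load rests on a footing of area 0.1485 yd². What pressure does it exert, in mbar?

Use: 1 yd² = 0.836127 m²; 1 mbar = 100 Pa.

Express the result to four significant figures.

6014 mbar

0.1485 yd² × 0.836127 = 0.124165 m²
P = F / A = 74670 N / 0.124165 m² = 601377 Pa
601377 Pa ÷ (100 Pa/mbar) = 6013.77 mbar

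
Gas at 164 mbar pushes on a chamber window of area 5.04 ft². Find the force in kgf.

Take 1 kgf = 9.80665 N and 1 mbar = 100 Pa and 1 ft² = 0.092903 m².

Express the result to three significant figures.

783 kgf

164 mbar × 100 → 16400 Pa
5.04 ft² × 0.092903 → 0.468231 m²
F = P × A = 16400 Pa × 0.468231 m² = 7678.99 N
7678.99 N ÷ (9.80665 N/kgf) = 783.039 kgf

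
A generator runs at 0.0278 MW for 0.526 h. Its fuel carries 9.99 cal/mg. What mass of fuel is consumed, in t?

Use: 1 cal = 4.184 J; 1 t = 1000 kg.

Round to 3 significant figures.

0.0278 MW → 27800 W
0.526 h → 1893.6 s
E = P × t = 27800 × 1893.6 = 5.26421×10⁷ J
9.99 cal/mg → 4.17982×10⁷ J/kg
m = E / e_s = 5.26421×10⁷ / 4.17982×10⁷ = 1.25943 kg
In t: 1.25943 / 1000 = 0.00125943 t

0.00126 t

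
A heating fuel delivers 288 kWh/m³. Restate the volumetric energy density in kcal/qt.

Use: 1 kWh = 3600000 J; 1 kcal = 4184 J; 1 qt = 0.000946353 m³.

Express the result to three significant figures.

288 kWh/m³ × 3600000 J/kWh = 1.0368×10⁹ J/m³
1.0368×10⁹ J/m³ ÷ 4184 J/kcal × 0.000946353 m³/qt = 234.507 kcal/qt

235 kcal/qt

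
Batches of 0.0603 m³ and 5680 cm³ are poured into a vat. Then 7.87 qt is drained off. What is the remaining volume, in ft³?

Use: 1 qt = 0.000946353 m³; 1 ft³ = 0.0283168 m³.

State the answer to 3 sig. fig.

2.07 ft³

0.0603 m³ (already m³)
5680 cm³ × 10⁻⁶ = 0.00568 m³
7.87 qt × 0.000946353 = 0.0074478 m³
Net: 0.0603 + 0.00568 − 0.0074478 = 0.0585322 m³
In ft³: 0.0585322 / 0.0283168 = 2.06705 ft³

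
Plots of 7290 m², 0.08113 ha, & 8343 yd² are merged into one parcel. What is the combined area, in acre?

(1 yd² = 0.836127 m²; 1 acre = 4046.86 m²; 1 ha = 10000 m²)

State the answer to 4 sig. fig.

7290 m² (already m²)
0.08113 ha × 10000 → 811.3 m²
8343 yd² × 0.836127 → 6975.81 m²
Combined: 7290 + 811.3 + 6975.81 = 15077.1 m²
In acre: 15077.1 / 4046.86 = 3.72563 acre

3.726 acre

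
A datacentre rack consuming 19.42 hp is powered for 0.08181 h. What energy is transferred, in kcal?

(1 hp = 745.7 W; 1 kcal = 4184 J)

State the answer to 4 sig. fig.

19.42 hp × 745.7 → 14481.5 W
0.08181 h × 3600 → 294.516 s
E = P × t = 14481.5 W × 294.516 s = 4.26503×10⁶ J
4.26503×10⁶ J ÷ (4184 J/kcal) = 1019.37 kcal

1019 kcal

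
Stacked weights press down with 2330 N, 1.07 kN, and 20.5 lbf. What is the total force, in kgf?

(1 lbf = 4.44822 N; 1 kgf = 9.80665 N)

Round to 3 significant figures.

2330 N (already N)
1.07 kN × 1000 = 1070 N
20.5 lbf × 4.44822 = 91.1885 N
Combined: 2330 + 1070 + 91.1885 = 3491.19 N
In kgf: 3491.19 / 9.80665 = 356.002 kgf

356 kgf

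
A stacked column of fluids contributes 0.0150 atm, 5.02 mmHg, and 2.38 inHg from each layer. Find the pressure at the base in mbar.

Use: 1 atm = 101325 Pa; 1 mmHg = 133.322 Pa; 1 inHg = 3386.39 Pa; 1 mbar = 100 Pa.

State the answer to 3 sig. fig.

0.0150 atm × 101325 = 1519.88 Pa
5.02 mmHg × 133.322 = 669.276 Pa
2.38 inHg × 3386.39 = 8059.61 Pa
Combined: 1519.88 + 669.276 + 8059.61 = 10248.8 Pa
In mbar: 10248.8 / 100 = 102.488 mbar

102 mbar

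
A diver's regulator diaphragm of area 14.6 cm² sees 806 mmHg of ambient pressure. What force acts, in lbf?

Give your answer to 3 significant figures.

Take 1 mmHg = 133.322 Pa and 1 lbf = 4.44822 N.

806 mmHg × 133.322 → 107458 Pa
14.6 cm² × 0.0001 → 0.00146 m²
F = P × A = 107458 Pa × 0.00146 m² = 156.889 N
156.889 N ÷ (4.44822 N/lbf) = 35.2701 lbf

35.3 lbf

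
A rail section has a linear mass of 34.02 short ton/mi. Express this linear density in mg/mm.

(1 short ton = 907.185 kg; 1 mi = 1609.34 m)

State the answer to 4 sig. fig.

34.02 short ton/mi × 907.185 kg/short ton ÷ 1609.34 m/mi = 19.1771 kg/m
19.1771 kg/m ÷ 10⁻⁶ kg/mg × 0.001 m/mm = 19177.1 mg/mm

1.918×10⁴ mg/mm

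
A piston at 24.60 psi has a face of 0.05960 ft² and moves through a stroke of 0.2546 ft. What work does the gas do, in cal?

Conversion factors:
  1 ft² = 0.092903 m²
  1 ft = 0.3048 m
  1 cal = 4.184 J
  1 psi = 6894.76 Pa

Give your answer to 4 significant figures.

24.60 psi → 169611 Pa
0.05960 ft² → 0.00553702 m²
F = P × A = 169611 × 0.00553702 = 939.139 N
0.2546 ft → 0.0776021 m
W = F × d = 939.139 × 0.0776021 = 72.8792 J
In cal: 72.8792 / 4.184 = 17.4185 cal

17.42 cal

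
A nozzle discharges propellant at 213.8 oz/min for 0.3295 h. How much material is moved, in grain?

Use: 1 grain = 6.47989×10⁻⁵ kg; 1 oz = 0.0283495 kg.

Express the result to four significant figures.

1.849×10⁶ grain

213.8 oz/min → 0.101019 kg/s
0.3295 h → 1186.2 s
m = ṁ × t = 0.101019 × 1186.2 = 119.829 kg
In grain: 119.829 / 6.47989×10⁻⁵ = 1.84924×10⁶ grain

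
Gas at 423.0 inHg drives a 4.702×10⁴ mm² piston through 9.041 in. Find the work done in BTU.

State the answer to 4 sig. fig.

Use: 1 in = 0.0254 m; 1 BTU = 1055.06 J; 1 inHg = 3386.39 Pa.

423.0 inHg → 1.43244×10⁶ Pa
4.702×10⁴ mm² → 0.04702 m²
F = P × A = 1.43244×10⁶ × 0.04702 = 67353.3 N
9.041 in → 0.229641 m
W = F × d = 67353.3 × 0.229641 = 15467.1 J
In BTU: 15467.1 / 1055.06 = 14.6599 BTU

14.66 BTU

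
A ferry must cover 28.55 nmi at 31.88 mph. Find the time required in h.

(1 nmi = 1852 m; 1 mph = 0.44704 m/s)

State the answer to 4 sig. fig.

28.55 nmi × 1852 → 52874.6 m
31.88 mph × 0.44704 → 14.2516 m/s
t = d / v = 52874.6 m / 14.2516 m/s = 3710.08 s
3710.08 s ÷ (3600 s/h) = 1.03058 h

1.031 h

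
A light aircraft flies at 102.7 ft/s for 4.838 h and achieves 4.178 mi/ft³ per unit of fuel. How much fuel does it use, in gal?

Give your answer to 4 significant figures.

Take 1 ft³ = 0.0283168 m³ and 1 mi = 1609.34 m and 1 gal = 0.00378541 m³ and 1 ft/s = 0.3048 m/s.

102.7 ft/s → 31.303 m/s
4.838 h → 17416.8 s
d = v × t = 31.303 × 17416.8 = 545198 m
4.178 mi/ft³ → 237450 m/m³
V = d / (distance per unit fuel) = 545198 / 237450 = 2.29605 m³
In gal: 2.29605 / 0.00378541 = 606.553 gal

606.6 gal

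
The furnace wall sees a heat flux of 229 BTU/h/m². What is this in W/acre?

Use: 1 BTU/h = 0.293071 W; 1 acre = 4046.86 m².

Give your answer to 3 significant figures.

2.72×10⁵ W/acre

229 BTU/h/m² × 0.293071 W/BTU/h = 67.1133 W/m²
67.1133 W/m² × 4046.86 m²/acre = 271598 W/acre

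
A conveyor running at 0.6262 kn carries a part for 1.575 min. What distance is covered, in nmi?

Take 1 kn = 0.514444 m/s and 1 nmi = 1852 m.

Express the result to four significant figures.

0.01644 nmi

0.6262 kn × 0.514444 → 0.322145 m/s
1.575 min × 60 → 94.5 s
d = v × t = 0.322145 m/s × 94.5 s = 30.4427 m
30.4427 m ÷ (1852 m/nmi) = 0.0164377 nmi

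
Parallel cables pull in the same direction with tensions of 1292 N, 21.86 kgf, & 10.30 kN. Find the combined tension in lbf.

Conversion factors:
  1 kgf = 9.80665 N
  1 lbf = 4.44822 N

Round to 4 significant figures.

2654 lbf

1292 N (already N)
21.86 kgf × 9.80665 → 214.373 N
10.30 kN × 1000 → 10300 N
Total: 1292 + 214.373 + 10300 = 11806.4 N
In lbf: 11806.4 / 4.44822 = 2654.19 lbf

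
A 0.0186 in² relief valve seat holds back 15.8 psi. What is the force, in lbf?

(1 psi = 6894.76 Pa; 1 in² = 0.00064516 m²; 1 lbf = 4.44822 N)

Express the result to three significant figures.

15.8 psi × 6894.76 → 108937 Pa
0.0186 in² × 0.00064516 → 1.2×10⁻⁵ m²
F = P × A = 108937 Pa × 1.2×10⁻⁵ m² = 1.30724 N
1.30724 N ÷ (4.44822 N/lbf) = 0.293879 lbf

0.294 lbf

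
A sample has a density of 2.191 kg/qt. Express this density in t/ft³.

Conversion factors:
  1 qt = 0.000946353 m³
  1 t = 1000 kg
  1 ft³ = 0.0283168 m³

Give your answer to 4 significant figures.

2.191 kg/qt ÷ 0.000946353 m³/qt = 2315.2 kg/m³
2315.2 kg/m³ ÷ 1000 kg/t × 0.0283168 m³/ft³ = 0.0655591 t/ft³

0.06556 t/ft³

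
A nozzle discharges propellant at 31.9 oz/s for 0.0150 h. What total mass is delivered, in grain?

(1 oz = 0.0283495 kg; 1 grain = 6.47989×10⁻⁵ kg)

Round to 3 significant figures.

7.54×10⁵ grain

31.9 oz/s → 0.904349 kg/s
0.0150 h → 54 s
m = ṁ × t = 0.904349 × 54 = 48.8348 kg
In grain: 48.8348 / 6.47989×10⁻⁵ = 753636 grain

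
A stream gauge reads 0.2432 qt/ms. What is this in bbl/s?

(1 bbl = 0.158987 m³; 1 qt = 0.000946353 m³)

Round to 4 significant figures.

0.2432 qt/ms × 0.000946353 m³/qt ÷ 0.001 s/ms = 0.230153 m³/s
0.230153 m³/s ÷ 0.158987 m³/bbl = 1.44762 bbl/s

1.448 bbl/s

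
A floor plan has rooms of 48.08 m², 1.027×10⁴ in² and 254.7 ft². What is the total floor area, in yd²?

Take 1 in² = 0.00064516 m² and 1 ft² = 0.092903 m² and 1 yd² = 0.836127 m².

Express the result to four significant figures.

93.73 yd²

48.08 m² (already m²)
1.027×10⁴ in² × 0.00064516 = 6.62579 m²
254.7 ft² × 0.092903 = 23.6624 m²
Sum: 48.08 + 6.62579 + 23.6624 = 78.3682 m²
In yd²: 78.3682 / 0.836127 = 93.7276 yd²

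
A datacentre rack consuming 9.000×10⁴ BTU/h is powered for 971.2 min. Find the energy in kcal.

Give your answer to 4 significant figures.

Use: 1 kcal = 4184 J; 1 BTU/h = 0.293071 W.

3.674×10⁵ kcal

9.000×10⁴ BTU/h × 0.293071 = 26376.4 W
971.2 min × 60 = 58272 s
E = P × t = 26376.4 W × 58272 s = 1.53701×10⁹ J
1.53701×10⁹ J ÷ (4184 J/kcal) = 367354 kcal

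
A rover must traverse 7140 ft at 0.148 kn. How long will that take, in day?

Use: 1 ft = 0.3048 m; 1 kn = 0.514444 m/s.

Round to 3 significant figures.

7140 ft × 0.3048 → 2176.27 m
0.148 kn × 0.514444 → 0.0761377 m/s
t = d / v = 2176.27 m / 0.0761377 m/s = 28583.3 s
28583.3 s ÷ (86400 s/day) = 0.330825 day

0.331 day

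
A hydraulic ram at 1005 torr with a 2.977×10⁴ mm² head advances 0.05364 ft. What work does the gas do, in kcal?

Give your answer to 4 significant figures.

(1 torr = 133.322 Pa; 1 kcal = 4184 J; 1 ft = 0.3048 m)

1005 torr → 133989 Pa
2.977×10⁴ mm² → 0.02977 m²
F = P × A = 133989 × 0.02977 = 3988.85 N
0.05364 ft → 0.0163495 m
W = F × d = 3988.85 × 0.0163495 = 65.2157 J
In kcal: 65.2157 / 4184 = 0.0155869 kcal

0.01559 kcal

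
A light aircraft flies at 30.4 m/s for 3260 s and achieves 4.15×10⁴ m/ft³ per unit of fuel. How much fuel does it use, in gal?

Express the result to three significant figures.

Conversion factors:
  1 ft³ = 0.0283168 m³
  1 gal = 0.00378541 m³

d = v × t = 30.4 × 3260 = 99104 m
4.15×10⁴ m/ft³ → 1.46556×10⁶ m/m³
V = d / (distance per unit fuel) = 99104 / 1.46556×10⁶ = 0.0676219 m³
In gal: 0.0676219 / 0.00378541 = 17.8638 gal

17.9 gal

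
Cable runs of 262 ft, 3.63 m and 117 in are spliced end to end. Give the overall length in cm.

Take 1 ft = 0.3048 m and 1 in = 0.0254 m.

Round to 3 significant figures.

262 ft × 0.3048 = 79.8576 m
3.63 m (already m)
117 in × 0.0254 = 2.9718 m
Total: 79.8576 + 3.63 + 2.9718 = 86.4594 m
In cm: 86.4594 / 0.01 = 8645.94 cm

8650 cm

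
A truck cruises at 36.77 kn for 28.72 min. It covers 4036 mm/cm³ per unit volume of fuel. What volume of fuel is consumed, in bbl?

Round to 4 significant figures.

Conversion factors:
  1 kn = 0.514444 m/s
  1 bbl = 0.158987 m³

0.05080 bbl

36.77 kn → 18.9161 m/s
28.72 min → 1723.2 s
d = v × t = 18.9161 × 1723.2 = 32596.2 m
4036 mm/cm³ → 4.036×10⁶ m/m³
V = d / (distance per unit fuel) = 32596.2 / 4.036×10⁶ = 0.00807636 m³
In bbl: 0.00807636 / 0.158987 = 0.0507989 bbl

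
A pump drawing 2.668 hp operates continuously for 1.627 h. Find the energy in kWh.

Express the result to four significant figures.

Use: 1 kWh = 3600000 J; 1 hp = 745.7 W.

2.668 hp × 745.7 = 1989.53 W
1.627 h × 3600 = 5857.2 s
E = P × t = 1989.53 W × 5857.2 s = 1.16531×10⁷ J
1.16531×10⁷ J ÷ (3600000 J/kWh) = 3.23697 kWh

3.237 kWh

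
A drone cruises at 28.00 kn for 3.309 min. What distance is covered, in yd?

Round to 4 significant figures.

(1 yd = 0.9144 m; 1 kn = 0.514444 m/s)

28.00 kn × 0.514444 → 14.4044 m/s
3.309 min × 60 → 198.54 s
d = v × t = 14.4044 m/s × 198.54 s = 2859.85 m
2859.85 m ÷ (0.9144 m/yd) = 3127.57 yd

3128 yd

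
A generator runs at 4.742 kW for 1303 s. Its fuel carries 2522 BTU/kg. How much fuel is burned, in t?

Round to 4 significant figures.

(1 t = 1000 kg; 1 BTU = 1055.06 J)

0.002322 t

4.742 kW → 4742 W
E = P × t = 4742 × 1303 = 6.17883×10⁶ J
2522 BTU/kg → 2.66086×10⁶ J/kg
m = E / e_s = 6.17883×10⁶ / 2.66086×10⁶ = 2.32212 kg
In t: 2.32212 / 1000 = 0.00232212 t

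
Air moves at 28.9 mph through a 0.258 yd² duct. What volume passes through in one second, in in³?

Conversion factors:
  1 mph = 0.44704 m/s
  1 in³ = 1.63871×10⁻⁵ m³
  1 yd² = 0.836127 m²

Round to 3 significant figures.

28.9 mph × 0.44704 = 12.9195 m/s
0.258 yd² × 0.836127 = 0.215721 m²
V = v × A × t = 12.9195 m/s × 0.215721 m² × 1 s = 2.78701 m³
2.78701 m³ ÷ (1.63871×10⁻⁵ m³/in³) = 170073 in³

1.70×10⁵ in³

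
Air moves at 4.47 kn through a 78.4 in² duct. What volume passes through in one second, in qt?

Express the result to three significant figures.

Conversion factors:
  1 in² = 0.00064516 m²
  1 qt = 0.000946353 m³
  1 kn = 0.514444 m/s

123 qt

4.47 kn × 0.514444 = 2.29956 m/s
78.4 in² × 0.00064516 = 0.0505805 m²
V = v × A × t = 2.29956 m/s × 0.0505805 m² × 1 s = 0.116313 m³
0.116313 m³ ÷ (0.000946353 m³/qt) = 122.907 qt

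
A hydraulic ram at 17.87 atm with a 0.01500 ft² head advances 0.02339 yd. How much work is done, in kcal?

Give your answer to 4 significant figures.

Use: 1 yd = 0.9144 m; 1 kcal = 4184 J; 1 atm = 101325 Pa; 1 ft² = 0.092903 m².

17.87 atm → 1.81068×10⁶ Pa
0.01500 ft² → 0.00139354 m²
F = P × A = 1.81068×10⁶ × 0.00139354 = 2523.26 N
0.02339 yd → 0.0213878 m
W = F × d = 2523.26 × 0.0213878 = 53.967 J
In kcal: 53.967 / 4184 = 0.0128984 kcal

0.01290 kcal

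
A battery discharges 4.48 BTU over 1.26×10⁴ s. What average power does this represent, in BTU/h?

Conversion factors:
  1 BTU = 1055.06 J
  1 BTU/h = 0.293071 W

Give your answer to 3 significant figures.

1.28 BTU/h

4.48 BTU × 1055.06 = 4726.67 J
P = E / t = 4726.67 J / 12600 s = 0.375133 W
0.375133 W ÷ (0.293071 W/BTU/h) = 1.28001 BTU/h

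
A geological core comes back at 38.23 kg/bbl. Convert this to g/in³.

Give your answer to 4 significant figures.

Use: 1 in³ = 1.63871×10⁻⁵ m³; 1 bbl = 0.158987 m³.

3.940 g/in³

38.23 kg/bbl ÷ 0.158987 m³/bbl = 240.46 kg/m³
240.46 kg/m³ ÷ 0.001 kg/g × 1.63871×10⁻⁵ m³/in³ = 3.94044 g/in³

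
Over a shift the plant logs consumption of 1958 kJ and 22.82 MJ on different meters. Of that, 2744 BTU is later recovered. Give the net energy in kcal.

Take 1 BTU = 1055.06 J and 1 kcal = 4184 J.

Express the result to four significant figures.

5230 kcal

1958 kJ × 1000 = 1.958×10⁶ J
22.82 MJ × 1000000 = 2.282×10⁷ J
2744 BTU × 1055.06 = 2.89508×10⁶ J
Sum: 1.958×10⁶ + 2.282×10⁷ − 2.89508×10⁶ = 2.18829×10⁷ J
In kcal: 2.18829×10⁷ / 4184 = 5230.14 kcal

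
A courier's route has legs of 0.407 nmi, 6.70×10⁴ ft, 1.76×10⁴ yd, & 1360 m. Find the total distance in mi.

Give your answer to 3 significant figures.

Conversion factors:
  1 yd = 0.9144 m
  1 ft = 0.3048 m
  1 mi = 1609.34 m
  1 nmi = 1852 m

24.0 mi

0.407 nmi × 1852 = 753.764 m
6.70×10⁴ ft × 0.3048 = 20421.6 m
1.76×10⁴ yd × 0.9144 = 16093.4 m
1360 m (already m)
Total: 753.764 + 20421.6 + 16093.4 + 1360 = 38628.8 m
In mi: 38628.8 / 1609.34 = 24.0029 mi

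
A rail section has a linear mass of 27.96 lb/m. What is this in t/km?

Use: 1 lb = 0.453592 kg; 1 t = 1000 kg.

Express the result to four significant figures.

27.96 lb/m × 0.453592 kg/lb = 12.6824 kg/m
12.6824 kg/m ÷ 1000 kg/t × 1000 m/km = 12.6824 t/km

12.68 t/km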